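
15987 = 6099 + 9888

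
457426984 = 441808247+15618737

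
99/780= 33/260 = 0.13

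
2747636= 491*5596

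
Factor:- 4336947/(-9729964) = 2^( - 2)*3^2*29^(- 1 )  *  37^ ( - 1)  *2267^( - 1 ) * 481883^1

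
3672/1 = 3672 = 3672.00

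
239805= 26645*9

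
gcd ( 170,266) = 2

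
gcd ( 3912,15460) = 4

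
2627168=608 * 4321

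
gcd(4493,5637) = 1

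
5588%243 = 242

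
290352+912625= 1202977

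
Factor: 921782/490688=2^( - 5) * 11^( - 1) * 17^( - 1)*41^( - 1)  *  460891^1 = 460891/245344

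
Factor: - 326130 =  - 2^1*3^1 * 5^1*7^1*1553^1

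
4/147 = 4/147=0.03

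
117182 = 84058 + 33124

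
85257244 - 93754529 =-8497285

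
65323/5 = 65323/5 = 13064.60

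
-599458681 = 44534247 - 643992928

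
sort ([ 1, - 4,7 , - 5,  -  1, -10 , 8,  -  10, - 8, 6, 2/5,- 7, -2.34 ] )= [  -  10, - 10, - 8 ,-7, - 5, - 4,  -  2.34 , - 1,2/5,  1 , 6, 7 , 8]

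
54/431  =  54/431= 0.13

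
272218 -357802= - 85584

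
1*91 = 91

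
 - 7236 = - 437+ - 6799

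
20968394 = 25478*823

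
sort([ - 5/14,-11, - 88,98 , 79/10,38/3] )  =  [ - 88, - 11,-5/14,79/10,38/3,98 ] 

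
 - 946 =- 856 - 90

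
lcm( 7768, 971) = 7768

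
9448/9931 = 9448/9931= 0.95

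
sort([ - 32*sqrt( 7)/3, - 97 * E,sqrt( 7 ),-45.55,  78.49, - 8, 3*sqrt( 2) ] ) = [-97*E,-45.55, - 32 * sqrt(7)/3, - 8,sqrt(7 ), 3*sqrt( 2),78.49] 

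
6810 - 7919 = -1109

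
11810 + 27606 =39416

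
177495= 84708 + 92787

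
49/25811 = 49/25811 =0.00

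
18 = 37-19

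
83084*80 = 6646720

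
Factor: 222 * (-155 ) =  - 2^1 * 3^1*5^1*31^1*37^1 = -34410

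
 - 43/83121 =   -  1 + 83078/83121 = - 0.00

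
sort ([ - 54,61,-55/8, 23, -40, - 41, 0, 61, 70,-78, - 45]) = [-78, - 54 , - 45, - 41,  -  40 , - 55/8,0,23, 61  ,  61 , 70]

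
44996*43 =1934828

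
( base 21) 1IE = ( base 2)1101000001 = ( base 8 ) 1501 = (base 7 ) 2300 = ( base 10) 833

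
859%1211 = 859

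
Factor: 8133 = 3^1*2711^1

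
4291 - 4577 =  - 286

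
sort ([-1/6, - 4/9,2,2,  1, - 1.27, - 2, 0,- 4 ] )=[ - 4, - 2 , - 1.27, - 4/9, - 1/6, 0,1,  2,2 ] 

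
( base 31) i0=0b1000101110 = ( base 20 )17i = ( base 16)22E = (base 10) 558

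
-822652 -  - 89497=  - 733155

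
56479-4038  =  52441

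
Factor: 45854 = 2^1*101^1  *227^1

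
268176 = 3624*74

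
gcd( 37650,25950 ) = 150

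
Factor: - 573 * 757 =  - 433761 = - 3^1* 191^1*  757^1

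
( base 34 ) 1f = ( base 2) 110001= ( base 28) 1l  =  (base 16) 31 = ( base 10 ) 49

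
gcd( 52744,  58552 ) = 8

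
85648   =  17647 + 68001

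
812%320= 172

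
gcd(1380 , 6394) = 46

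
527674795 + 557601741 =1085276536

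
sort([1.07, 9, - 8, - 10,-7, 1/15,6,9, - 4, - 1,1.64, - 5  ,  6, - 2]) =[ - 10,-8,  -  7, -5, - 4, - 2, - 1, 1/15,1.07,1.64, 6,6,9, 9 ]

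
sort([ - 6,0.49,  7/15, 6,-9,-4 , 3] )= [ - 9,-6, - 4,7/15,0.49, 3, 6]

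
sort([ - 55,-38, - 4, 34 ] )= [ - 55, - 38, - 4, 34 ]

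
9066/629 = 14+ 260/629 =14.41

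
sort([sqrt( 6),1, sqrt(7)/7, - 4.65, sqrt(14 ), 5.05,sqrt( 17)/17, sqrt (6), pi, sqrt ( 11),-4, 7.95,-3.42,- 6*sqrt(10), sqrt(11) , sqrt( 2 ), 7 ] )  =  [-6* sqrt ( 10), - 4.65,- 4,-3.42, sqrt(17) /17 , sqrt( 7 )/7, 1,sqrt(2), sqrt ( 6 ), sqrt(6),pi, sqrt( 11 ), sqrt(11), sqrt ( 14),5.05, 7, 7.95 ] 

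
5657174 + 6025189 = 11682363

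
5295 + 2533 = 7828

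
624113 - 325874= 298239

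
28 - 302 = - 274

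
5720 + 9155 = 14875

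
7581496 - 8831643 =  - 1250147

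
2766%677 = 58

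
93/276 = 31/92 = 0.34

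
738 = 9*82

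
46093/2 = 23046 + 1/2 = 23046.50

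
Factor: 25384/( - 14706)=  -2^2*3^( - 2)*43^(-1)*167^1 =- 668/387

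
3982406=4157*958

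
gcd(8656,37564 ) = 4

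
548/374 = 274/187  =  1.47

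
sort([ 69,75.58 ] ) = [69,75.58 ]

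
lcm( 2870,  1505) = 123410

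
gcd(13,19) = 1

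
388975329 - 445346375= - 56371046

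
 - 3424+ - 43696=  - 47120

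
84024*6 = 504144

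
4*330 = 1320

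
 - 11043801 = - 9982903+  -  1060898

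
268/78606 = 134/39303 = 0.00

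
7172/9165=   7172/9165 = 0.78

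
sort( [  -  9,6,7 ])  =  [ - 9, 6, 7]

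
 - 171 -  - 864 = 693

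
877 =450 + 427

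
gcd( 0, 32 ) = 32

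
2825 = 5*565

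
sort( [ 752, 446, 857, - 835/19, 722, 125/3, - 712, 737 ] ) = [-712, - 835/19,125/3,  446,722, 737 , 752, 857 ] 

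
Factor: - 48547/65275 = -5^ ( - 2 ) * 7^( - 1 )*43^1*373^(  -  1 )*1129^1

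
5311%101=59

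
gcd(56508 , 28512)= 12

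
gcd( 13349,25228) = 7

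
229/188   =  1 + 41/188=1.22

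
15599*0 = 0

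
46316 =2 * 23158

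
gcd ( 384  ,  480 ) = 96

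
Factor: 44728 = 2^3*5591^1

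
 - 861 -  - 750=  -  111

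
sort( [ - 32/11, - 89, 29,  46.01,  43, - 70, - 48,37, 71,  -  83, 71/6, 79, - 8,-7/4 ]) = [ - 89, - 83,-70, - 48, - 8, - 32/11, - 7/4, 71/6,29,  37, 43,46.01, 71 , 79 ]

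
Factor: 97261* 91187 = 19^1*67^1 * 1361^1*5119^1 = 8868938807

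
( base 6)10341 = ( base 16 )595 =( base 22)2kl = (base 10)1429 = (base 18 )477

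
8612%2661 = 629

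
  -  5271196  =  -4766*1106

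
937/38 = 937/38 = 24.66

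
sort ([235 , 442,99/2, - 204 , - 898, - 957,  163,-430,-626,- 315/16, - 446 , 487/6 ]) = [ - 957 ,-898, - 626, - 446 ,-430, - 204,- 315/16, 99/2, 487/6,  163,235,442]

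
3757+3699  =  7456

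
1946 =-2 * (-973 ) 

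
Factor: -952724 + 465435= - 487289=- 11^1*31^1*1429^1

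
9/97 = 9/97 = 0.09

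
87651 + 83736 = 171387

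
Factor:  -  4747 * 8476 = - 40235572= - 2^2 *13^1* 47^1*101^1* 163^1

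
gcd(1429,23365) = 1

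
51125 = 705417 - 654292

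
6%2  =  0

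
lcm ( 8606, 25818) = 25818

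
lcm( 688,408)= 35088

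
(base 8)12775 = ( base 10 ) 5629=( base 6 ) 42021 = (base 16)15fd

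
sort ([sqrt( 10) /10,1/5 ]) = [1/5, sqrt( 10 ) /10 ]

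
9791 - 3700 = 6091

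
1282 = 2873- 1591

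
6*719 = 4314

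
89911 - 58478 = 31433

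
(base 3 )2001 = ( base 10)55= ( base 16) 37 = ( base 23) 29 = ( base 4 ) 313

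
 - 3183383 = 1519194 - 4702577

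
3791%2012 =1779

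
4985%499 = 494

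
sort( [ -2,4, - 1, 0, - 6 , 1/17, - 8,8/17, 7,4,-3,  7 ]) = [-8,  -  6, - 3, - 2, - 1, 0,1/17 , 8/17,4, 4,7,  7]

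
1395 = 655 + 740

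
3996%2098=1898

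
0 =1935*0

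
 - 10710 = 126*( - 85)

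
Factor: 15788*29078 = 459083464 = 2^3 * 7^1*31^1*67^1*3947^1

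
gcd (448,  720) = 16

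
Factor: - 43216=-2^4*37^1*73^1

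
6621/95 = 6621/95  =  69.69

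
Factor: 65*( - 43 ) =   -  5^1 * 13^1*43^1 = -2795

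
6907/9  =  6907/9 = 767.44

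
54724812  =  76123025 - 21398213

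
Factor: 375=3^1*5^3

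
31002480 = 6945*4464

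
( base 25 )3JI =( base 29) 2nj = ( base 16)940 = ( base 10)2368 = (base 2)100101000000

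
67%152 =67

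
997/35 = 997/35= 28.49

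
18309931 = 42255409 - 23945478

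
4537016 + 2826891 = 7363907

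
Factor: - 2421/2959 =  - 9/11 = - 3^2*11^( - 1) 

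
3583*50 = 179150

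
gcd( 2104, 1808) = 8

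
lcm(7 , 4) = 28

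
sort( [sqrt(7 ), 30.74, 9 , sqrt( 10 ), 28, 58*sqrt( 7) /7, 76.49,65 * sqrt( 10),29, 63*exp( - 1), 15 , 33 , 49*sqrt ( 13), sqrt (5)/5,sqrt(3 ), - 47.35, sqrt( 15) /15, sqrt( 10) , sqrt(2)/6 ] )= [ - 47.35, sqrt ( 2)/6, sqrt (15)/15, sqrt (5 ) /5, sqrt(3),  sqrt( 7), sqrt(10 ), sqrt( 10), 9, 15,58*sqrt( 7 ) /7, 63*exp( - 1),28, 29, 30.74,33,76.49,49*sqrt( 13 ), 65*sqrt( 10)] 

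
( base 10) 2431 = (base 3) 10100001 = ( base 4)211333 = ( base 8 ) 4577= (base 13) 1150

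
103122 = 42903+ 60219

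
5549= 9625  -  4076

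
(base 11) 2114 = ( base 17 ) 9ba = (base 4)223232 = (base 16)aee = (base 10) 2798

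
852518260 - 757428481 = 95089779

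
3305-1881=1424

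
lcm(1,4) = 4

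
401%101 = 98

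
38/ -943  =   - 1 + 905/943 = -0.04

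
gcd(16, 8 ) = 8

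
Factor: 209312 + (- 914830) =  - 2^1*11^1*32069^1 = - 705518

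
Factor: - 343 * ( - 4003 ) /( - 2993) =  - 1373029/2993  =  - 7^3*41^(-1 )*73^( - 1)*4003^1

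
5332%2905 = 2427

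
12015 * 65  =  780975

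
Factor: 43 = 43^1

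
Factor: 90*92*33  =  2^3 * 3^3* 5^1*11^1*23^1 =273240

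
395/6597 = 395/6597 = 0.06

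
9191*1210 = 11121110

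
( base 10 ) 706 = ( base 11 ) 592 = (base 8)1302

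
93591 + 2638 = 96229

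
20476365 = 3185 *6429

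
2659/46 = 2659/46  =  57.80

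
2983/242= 12 + 79/242 = 12.33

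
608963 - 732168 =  - 123205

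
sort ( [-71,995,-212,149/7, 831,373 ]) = [ - 212,  -  71,  149/7,373 , 831, 995] 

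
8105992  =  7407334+698658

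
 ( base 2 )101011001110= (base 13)134A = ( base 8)5316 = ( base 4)223032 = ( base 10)2766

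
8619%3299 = 2021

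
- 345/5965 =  - 1 + 1124/1193 = -  0.06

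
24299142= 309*78638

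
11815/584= 11815/584 = 20.23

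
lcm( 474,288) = 22752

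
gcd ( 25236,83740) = 4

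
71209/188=71209/188 = 378.77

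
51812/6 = 8635 + 1/3 = 8635.33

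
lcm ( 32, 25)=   800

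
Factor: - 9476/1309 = - 2^2*7^( - 1 )*11^( -1)*17^(-1)*23^1*103^1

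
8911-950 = 7961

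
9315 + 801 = 10116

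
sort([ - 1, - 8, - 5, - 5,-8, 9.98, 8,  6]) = [ - 8, - 8,-5, - 5, - 1 , 6, 8, 9.98 ] 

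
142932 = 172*831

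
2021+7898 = 9919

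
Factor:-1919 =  - 19^1*101^1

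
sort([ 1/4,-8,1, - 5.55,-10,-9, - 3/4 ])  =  [ - 10 , - 9,  -  8, - 5.55,  -  3/4,  1/4, 1] 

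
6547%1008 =499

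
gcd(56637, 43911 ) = 63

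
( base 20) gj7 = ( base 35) 5iw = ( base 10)6787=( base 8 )15203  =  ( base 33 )67M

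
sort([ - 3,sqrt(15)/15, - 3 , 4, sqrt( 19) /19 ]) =[ - 3, - 3, sqrt(19)/19,sqrt( 15)/15,4 ] 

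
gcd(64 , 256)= 64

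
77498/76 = 1019+ 27/38 = 1019.71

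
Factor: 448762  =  2^1 * 173^1 * 1297^1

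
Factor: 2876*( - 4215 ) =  - 2^2*3^1*5^1*281^1*719^1=- 12122340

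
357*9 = 3213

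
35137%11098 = 1843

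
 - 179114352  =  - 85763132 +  - 93351220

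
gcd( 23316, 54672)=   804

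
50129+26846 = 76975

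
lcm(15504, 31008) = 31008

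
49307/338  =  145 + 297/338 = 145.88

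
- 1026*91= -93366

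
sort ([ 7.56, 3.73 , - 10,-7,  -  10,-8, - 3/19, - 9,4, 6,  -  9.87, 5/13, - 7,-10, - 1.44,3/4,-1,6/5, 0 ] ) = [ - 10, -10,- 10,-9.87,  -  9,  -  8,-7, - 7, - 1.44 , - 1,-3/19 , 0, 5/13,  3/4,6/5,3.73, 4, 6, 7.56]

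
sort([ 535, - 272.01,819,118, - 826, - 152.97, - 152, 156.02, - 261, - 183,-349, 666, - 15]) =[ - 826,- 349, - 272.01,-261, - 183, - 152.97, - 152, - 15, 118,156.02,535,666, 819]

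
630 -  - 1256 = 1886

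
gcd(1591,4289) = 1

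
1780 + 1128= 2908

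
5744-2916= 2828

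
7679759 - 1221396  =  6458363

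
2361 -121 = 2240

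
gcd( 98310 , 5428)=2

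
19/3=19/3 =6.33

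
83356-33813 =49543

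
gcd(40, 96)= 8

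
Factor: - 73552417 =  - 73552417^1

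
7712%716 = 552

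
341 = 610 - 269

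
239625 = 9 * 26625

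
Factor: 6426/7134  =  1071/1189  =  3^2*7^1*17^1*29^(-1)*41^ ( - 1)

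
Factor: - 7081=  - 73^1 * 97^1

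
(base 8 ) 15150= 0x1a68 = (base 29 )813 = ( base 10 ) 6760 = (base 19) IDF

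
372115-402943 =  - 30828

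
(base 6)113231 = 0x2653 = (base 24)h0j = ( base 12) 5817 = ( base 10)9811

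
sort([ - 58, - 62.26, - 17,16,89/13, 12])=[ - 62.26, - 58,-17,89/13, 12,16]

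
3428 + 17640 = 21068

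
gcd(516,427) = 1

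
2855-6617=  -3762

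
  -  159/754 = -1 + 595/754  =  - 0.21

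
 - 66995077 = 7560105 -74555182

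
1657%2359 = 1657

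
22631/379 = 22631/379= 59.71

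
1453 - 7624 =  - 6171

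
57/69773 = 57/69773 = 0.00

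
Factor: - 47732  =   - 2^2*11933^1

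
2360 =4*590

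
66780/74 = 902 + 16/37=902.43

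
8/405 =8/405 = 0.02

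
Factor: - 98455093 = -11^1*19^1*67^1*79^1*89^1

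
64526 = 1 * 64526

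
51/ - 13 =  - 4 + 1/13 = - 3.92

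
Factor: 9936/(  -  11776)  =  - 27/32 = -2^(  -  5)*3^3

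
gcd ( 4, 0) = 4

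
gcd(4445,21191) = 1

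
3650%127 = 94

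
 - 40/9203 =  - 1 +9163/9203  =  - 0.00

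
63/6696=7/744 = 0.01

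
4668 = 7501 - 2833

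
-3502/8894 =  - 1+2696/4447=- 0.39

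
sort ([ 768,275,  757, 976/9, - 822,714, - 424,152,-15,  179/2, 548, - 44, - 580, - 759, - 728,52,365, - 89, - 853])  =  [-853, - 822,-759,  -  728, - 580, - 424, - 89, - 44, - 15,52, 179/2,976/9 , 152,275,365,  548, 714, 757,768]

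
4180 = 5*836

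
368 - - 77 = 445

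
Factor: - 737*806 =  - 2^1 * 11^1*13^1*31^1*67^1 = -  594022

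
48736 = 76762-28026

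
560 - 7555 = -6995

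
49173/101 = 49173/101 = 486.86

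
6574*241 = 1584334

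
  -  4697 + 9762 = 5065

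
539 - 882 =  - 343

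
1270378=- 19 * ( - 66862)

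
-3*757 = - 2271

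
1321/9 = 146 + 7/9 = 146.78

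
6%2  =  0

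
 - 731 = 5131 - 5862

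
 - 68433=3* ( - 22811 ) 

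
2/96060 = 1/48030 = 0.00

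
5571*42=233982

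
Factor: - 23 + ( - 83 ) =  - 106 = - 2^1* 53^1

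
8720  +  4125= 12845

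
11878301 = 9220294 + 2658007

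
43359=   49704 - 6345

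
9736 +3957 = 13693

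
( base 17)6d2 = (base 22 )40L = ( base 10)1957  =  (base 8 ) 3645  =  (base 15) 8a7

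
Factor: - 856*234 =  - 200304= - 2^4 * 3^2 * 13^1*107^1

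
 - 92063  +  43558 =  - 48505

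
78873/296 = 78873/296 = 266.46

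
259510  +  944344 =1203854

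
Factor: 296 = 2^3 * 37^1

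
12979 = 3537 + 9442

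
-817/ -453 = 1 + 364/453 =1.80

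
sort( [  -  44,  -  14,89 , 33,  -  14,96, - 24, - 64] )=[ - 64, - 44,  -  24,-14, - 14,33 , 89,96]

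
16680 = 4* 4170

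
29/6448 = 29/6448 = 0.00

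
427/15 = 28 + 7/15 = 28.47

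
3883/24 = 3883/24 = 161.79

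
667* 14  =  9338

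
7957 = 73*109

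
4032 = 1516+2516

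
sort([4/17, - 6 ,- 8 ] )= [ - 8,-6,4/17 ] 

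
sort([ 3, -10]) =[- 10,3]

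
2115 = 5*423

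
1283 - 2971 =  - 1688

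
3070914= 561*5474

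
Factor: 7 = 7^1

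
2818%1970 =848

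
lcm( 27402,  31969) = 191814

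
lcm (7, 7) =7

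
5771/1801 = 5771/1801 = 3.20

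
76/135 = 76/135 = 0.56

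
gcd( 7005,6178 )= 1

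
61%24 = 13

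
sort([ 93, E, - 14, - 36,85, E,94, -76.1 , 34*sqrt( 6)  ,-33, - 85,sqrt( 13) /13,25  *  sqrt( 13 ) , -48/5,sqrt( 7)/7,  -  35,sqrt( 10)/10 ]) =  [  -  85,-76.1, - 36, - 35, - 33, - 14 , - 48/5, sqrt(13) /13, sqrt( 10 ) /10,sqrt( 7)/7,E,E, 34*sqrt (6 ) , 85,25*sqrt( 13),93,94 ]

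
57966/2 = 28983 =28983.00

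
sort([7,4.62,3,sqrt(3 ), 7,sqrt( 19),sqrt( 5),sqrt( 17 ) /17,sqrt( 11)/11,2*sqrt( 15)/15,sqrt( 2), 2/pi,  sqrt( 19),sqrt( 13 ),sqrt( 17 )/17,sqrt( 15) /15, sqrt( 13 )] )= [sqrt (17) /17,sqrt( 17)/17, sqrt(15 )/15,  sqrt( 11 )/11,2*sqrt(15)/15,2/pi,sqrt( 2), sqrt( 3),sqrt( 5),3 , sqrt(13), sqrt ( 13 ),sqrt( 19),sqrt( 19 ), 4.62,7, 7 ] 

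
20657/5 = 20657/5 = 4131.40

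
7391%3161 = 1069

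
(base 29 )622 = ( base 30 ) 5k6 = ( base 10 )5106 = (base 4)1033302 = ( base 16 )13F2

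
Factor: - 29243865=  - 3^1* 5^1*7^1 * 41^1*6793^1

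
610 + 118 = 728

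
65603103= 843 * 77821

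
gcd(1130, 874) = 2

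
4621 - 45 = 4576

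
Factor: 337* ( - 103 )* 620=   -  21520820 = - 2^2*5^1 * 31^1 * 103^1*337^1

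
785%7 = 1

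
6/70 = 3/35=0.09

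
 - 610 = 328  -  938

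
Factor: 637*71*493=22296911  =  7^2*13^1*17^1*29^1  *71^1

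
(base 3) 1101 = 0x25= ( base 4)211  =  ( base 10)37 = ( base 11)34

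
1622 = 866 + 756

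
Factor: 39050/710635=7810/142127 =2^1*5^1*11^1 * 71^1 * 311^( -1)*457^( - 1) 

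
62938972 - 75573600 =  - 12634628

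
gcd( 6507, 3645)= 27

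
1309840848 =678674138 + 631166710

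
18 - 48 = -30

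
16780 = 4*4195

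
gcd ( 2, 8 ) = 2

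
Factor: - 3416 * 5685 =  - 2^3*3^1 *5^1*7^1*61^1* 379^1  =  -  19419960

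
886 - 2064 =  - 1178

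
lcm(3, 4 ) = 12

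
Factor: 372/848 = 93/212 = 2^(-2) *3^1*31^1*53^( - 1)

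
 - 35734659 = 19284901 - 55019560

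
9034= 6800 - - 2234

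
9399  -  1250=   8149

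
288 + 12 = 300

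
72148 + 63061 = 135209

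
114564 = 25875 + 88689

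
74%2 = 0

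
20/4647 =20/4647= 0.00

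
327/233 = 327/233   =  1.40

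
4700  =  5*940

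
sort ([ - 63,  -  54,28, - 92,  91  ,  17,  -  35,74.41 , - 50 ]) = [  -  92 ,  -  63,-54,-50,-35,  17, 28, 74.41, 91 ]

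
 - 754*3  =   - 2262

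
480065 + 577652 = 1057717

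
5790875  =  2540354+3250521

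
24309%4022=177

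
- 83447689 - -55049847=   -28397842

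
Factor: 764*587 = 448468= 2^2*191^1 * 587^1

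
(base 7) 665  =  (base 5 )2331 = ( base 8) 525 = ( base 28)c5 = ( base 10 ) 341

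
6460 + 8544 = 15004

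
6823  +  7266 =14089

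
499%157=28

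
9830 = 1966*5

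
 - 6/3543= -2/1181 = -0.00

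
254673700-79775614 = 174898086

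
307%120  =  67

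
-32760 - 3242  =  -36002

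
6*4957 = 29742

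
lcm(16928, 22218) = 355488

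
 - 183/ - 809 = 183/809 =0.23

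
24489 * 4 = 97956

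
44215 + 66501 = 110716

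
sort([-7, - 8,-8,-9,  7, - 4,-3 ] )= [ - 9 , - 8,-8, - 7 , - 4,  -  3, 7 ] 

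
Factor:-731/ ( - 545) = 5^ ( - 1)*17^1*43^1*109^( - 1 ) 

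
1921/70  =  1921/70 = 27.44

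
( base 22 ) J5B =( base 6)111045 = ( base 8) 22145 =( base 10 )9317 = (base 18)1ADB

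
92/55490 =46/27745 = 0.00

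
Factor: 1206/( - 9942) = - 201/1657= - 3^1*67^1*1657^( - 1)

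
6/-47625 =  - 1 + 15873/15875 = -  0.00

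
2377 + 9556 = 11933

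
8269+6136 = 14405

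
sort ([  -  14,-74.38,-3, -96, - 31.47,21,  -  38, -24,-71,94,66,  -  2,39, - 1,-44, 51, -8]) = [ - 96, - 74.38, - 71, - 44, - 38 , - 31.47,-24, - 14, - 8, - 3 , - 2,-1 , 21, 39, 51, 66, 94 ]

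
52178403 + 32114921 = 84293324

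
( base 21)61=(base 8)177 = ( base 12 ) A7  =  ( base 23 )5C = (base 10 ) 127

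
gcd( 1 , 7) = 1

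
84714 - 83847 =867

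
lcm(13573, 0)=0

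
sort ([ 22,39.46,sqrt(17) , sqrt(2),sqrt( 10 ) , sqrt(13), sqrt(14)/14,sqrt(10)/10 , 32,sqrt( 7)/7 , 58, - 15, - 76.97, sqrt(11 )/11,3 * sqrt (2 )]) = [ - 76.97,- 15,sqrt(14) /14,sqrt( 11)/11,sqrt(10)/10, sqrt(7 ) /7,sqrt( 2) , sqrt(10 ),sqrt( 13),sqrt(17 ),3 * sqrt(2),  22,  32, 39.46, 58]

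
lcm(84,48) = 336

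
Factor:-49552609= -49552609^1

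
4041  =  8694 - 4653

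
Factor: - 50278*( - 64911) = 3263595258 = 2^1 * 3^1*7^1*11^1*23^1*281^1*1093^1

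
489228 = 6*81538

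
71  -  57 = 14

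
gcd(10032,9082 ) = 38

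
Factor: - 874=-2^1*19^1*23^1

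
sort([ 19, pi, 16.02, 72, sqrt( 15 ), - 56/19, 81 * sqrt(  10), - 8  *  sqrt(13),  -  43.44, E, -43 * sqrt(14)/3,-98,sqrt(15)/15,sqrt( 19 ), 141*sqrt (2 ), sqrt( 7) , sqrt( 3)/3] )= [-98, - 43 * sqrt( 14)/3, - 43.44,-8*sqrt(13 ), - 56/19,sqrt( 15)/15, sqrt( 3 )/3,sqrt(7), E, pi, sqrt( 15), sqrt(19 ), 16.02 , 19,  72,  141*sqrt( 2),81 * sqrt( 10)]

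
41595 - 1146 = 40449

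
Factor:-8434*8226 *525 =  - 36423494100=-2^2*3^3 * 5^2*7^1*457^1*4217^1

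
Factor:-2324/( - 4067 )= 2^2*7^(  -  1) = 4/7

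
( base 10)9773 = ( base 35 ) 7y8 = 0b10011000101101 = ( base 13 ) 45aa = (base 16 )262D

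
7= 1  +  6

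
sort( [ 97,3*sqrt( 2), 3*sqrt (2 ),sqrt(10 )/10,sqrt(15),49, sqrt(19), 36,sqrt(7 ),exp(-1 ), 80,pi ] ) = [ sqrt ( 10 )/10,exp (-1 ),sqrt(7), pi,sqrt( 15 ),3*sqrt(2 ),3*sqrt(2 ),sqrt(19),  36,49,80,97 ] 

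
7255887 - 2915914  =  4339973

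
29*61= 1769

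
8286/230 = 4143/115 = 36.03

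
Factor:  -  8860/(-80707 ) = 2^2*5^1 *11^( - 2)*23^( - 1)*29^(-1)*443^1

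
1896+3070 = 4966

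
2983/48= 62 + 7/48 =62.15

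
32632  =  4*8158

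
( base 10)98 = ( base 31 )35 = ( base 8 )142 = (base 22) 4A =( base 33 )2W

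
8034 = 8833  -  799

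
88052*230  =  20251960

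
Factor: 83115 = 3^2*5^1  *1847^1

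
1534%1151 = 383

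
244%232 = 12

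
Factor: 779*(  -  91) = - 70889 = - 7^1*13^1*19^1*41^1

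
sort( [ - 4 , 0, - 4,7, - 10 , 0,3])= [-10, - 4, - 4, 0, 0,3 , 7]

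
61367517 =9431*6507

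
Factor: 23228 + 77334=100562= 2^1*7^1*11^1*653^1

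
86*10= 860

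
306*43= 13158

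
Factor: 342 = 2^1*3^2*19^1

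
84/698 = 42/349= 0.12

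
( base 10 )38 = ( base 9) 42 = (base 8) 46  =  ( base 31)17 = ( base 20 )1I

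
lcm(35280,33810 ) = 811440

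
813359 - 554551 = 258808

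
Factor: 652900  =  2^2*5^2*6529^1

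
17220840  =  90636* 190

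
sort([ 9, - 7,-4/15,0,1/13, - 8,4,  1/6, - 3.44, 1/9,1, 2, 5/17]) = [ -8, - 7, -3.44, - 4/15, 0, 1/13, 1/9, 1/6,5/17 , 1 , 2,  4, 9] 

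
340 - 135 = 205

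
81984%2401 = 350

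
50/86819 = 50/86819 = 0.00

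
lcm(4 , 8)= 8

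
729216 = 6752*108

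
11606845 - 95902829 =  - 84295984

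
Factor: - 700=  - 2^2*5^2 * 7^1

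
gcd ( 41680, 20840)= 20840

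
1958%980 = 978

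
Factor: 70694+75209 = 145903^1 = 145903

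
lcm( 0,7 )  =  0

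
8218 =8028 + 190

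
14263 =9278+4985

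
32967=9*3663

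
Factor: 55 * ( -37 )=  - 2035 = - 5^1 * 11^1 * 37^1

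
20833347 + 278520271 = 299353618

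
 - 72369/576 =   -  8041/64 = - 125.64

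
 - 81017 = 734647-815664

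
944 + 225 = 1169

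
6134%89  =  82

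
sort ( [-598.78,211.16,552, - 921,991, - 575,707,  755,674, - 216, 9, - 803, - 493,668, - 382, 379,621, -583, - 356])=[ - 921,-803, - 598.78, - 583, - 575, -493, - 382 ,-356, -216, 9,211.16,379,552, 621,668,674, 707,  755 , 991]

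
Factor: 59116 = 2^2*14779^1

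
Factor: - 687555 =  - 3^3*5^1*11^1 * 463^1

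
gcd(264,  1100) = 44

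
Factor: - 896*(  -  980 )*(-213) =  - 187031040=- 2^9*3^1*5^1*7^3 * 71^1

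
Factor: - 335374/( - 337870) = 5^( - 1)*23^(-1) * 113^( - 1)*12899^1= 12899/12995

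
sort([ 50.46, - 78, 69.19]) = [ - 78,50.46,69.19]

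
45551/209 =4141/19 = 217.95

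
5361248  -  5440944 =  - 79696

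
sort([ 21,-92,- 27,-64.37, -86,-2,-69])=[-92, - 86  , - 69, - 64.37,-27,- 2, 21]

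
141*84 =11844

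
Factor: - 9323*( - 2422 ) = 22580306 = 2^1*7^1*173^1 * 9323^1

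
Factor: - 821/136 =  - 2^( - 3)*17^( - 1)*821^1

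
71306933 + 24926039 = 96232972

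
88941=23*3867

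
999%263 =210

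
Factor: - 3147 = -3^1*1049^1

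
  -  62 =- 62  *1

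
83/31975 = 83/31975 = 0.00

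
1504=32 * 47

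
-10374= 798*(-13) 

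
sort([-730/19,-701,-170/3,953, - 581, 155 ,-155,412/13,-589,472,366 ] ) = [-701,  -  589, - 581, - 155, - 170/3,  -  730/19, 412/13,155, 366,472, 953]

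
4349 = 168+4181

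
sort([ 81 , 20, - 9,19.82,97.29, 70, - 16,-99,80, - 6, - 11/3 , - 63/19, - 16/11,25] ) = [ - 99, - 16, - 9, - 6, - 11/3, - 63/19,-16/11, 19.82,20, 25,70,80, 81,97.29 ] 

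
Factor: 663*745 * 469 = 3^1*5^1 * 7^1*13^1 * 17^1*67^1*149^1 = 231655515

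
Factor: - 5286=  - 2^1*3^1 * 881^1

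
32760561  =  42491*771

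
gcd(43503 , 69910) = 1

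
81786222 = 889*91998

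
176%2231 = 176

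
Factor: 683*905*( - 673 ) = -415991395  =  - 5^1*181^1*673^1  *  683^1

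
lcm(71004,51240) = 4970280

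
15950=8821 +7129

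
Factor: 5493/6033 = 1831^1 * 2011^( - 1)= 1831/2011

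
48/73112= 6/9139 = 0.00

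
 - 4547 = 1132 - 5679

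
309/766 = 309/766 = 0.40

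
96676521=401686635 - 305010114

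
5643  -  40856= - 35213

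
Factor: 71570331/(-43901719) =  - 3^3*7^2*47^1*179^(  -  1)*1151^1*245261^( - 1)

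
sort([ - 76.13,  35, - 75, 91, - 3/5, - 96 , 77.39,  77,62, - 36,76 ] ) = [-96, - 76.13, - 75, - 36, - 3/5, 35,62,  76 , 77, 77.39, 91 ] 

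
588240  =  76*7740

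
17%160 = 17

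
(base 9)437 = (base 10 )358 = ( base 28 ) cm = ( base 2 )101100110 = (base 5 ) 2413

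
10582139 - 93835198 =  - 83253059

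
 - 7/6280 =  - 1 + 6273/6280  =  - 0.00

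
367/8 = 45 + 7/8 = 45.88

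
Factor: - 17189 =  - 17189^1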